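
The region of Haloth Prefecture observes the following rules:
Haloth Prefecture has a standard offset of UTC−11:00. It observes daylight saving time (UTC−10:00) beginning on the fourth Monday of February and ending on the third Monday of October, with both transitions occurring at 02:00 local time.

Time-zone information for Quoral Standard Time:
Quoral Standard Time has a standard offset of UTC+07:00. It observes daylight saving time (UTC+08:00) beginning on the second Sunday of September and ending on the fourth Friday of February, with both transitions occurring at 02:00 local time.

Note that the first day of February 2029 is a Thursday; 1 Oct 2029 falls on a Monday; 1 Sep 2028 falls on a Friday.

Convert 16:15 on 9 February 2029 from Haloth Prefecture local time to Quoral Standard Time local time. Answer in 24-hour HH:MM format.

1 February 2029 is a Thursday, so the first Monday is February 5 and the fourth is February 26.
1 October 2029 is a Monday, so the first Monday is October 1 and the third is October 15.
Daylight saving runs 26 February – 15 October; 9 February 2029 is outside that window, so Haloth Prefecture is on standard time at UTC−11:00.
16:15 Haloth Prefecture + 11h = 03:15 UTC (rolling into the next day, 10 February 2029).
1 September 2028 is a Friday, so the first Sunday is September 3 and the second is September 10.
1 February 2029 is a Thursday, so the first Friday is February 2 and the fourth is February 23.
At the standard offset (UTC+07:00), 03:15 UTC + 7h = 10:15 Quoral Standard Time standard time.
The standard-time date in Quoral Standard Time, 10 February 2029, lies within the daylight-saving period (10 September 2028 – 23 February 2029), so Quoral Standard Time is on daylight time, UTC+08:00.
03:15 UTC + 8h = 11:15 Quoral Standard Time.

11:15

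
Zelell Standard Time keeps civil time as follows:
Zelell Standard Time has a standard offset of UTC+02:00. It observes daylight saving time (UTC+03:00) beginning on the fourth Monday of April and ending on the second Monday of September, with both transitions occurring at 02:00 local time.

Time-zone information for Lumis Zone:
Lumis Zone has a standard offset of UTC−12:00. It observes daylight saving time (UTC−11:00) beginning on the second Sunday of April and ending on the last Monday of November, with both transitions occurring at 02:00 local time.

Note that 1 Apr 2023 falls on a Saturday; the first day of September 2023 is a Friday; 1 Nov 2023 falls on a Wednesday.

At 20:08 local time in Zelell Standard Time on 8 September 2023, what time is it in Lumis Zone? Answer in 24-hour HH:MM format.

06:08

1 April 2023 is a Saturday, so the first Monday is April 3 and the fourth is April 24.
1 September 2023 is a Friday, so the first Monday is September 4 and the second is September 11.
8 September 2023 falls between 24 April and 11 September, so daylight saving is in effect and Zelell Standard Time is at UTC+03:00.
20:08 Zelell Standard Time − 3h = 17:08 UTC.
1 April 2023 is a Saturday, so the first Sunday is April 2 and the second is April 9.
1 November 2023 is a Wednesday, so Mondays fall on 6, 13, 20, 27; the last is November 27.
At the standard offset (UTC−12:00), 17:08 UTC − 12h = 05:08 Lumis Zone standard time.
Daylight saving runs 9 April – 27 November; the standard-time date in Lumis Zone, 8 September 2023, is inside that window, so Lumis Zone is at UTC−11:00.
17:08 UTC − 11h = 06:08 Lumis Zone.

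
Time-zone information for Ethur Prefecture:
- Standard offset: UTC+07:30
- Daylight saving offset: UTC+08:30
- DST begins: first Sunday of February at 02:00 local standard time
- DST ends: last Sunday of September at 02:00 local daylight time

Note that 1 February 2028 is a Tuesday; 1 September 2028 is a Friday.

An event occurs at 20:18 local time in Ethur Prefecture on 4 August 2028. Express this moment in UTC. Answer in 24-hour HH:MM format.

11:48

1 February 2028 is a Tuesday, so the first Sunday is February 6.
1 September 2028 is a Friday, so Sundays fall on 3, 10, 17, 24; the last is September 24.
4 August 2028 lies within the daylight-saving period (6 February – 24 September), so Ethur Prefecture is on daylight time, UTC+08:30.
20:18 local − 8h30m = 11:48 UTC.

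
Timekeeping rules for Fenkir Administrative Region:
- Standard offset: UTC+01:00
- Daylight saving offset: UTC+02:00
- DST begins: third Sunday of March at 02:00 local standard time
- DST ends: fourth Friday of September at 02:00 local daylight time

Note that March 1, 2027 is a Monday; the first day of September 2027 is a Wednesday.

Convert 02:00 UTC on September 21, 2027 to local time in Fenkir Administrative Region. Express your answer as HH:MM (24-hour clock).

1 March 2027 is a Monday, so the first Sunday is March 7 and the third is March 21.
1 September 2027 is a Wednesday, so the first Friday is September 3 and the fourth is September 24.
At the standard offset (UTC+01:00), 02:00 UTC + 1h = 03:00 Fenkir Administrative Region standard time.
The standard-time date in Fenkir Administrative Region, September 21, 2027, falls between 21 March and 24 September, so daylight saving is in effect and Fenkir Administrative Region is at UTC+02:00.
02:00 UTC + 2h = 04:00 local.

04:00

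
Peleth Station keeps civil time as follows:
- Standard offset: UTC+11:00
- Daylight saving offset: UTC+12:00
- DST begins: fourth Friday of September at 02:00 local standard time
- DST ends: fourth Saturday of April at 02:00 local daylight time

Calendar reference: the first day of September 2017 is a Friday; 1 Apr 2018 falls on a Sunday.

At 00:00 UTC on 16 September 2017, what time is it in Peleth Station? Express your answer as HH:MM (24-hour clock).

11:00

1 September 2017 is a Friday, so the first Friday is September 1 and the fourth is September 22.
1 April 2018 is a Sunday, so the first Saturday is April 7 and the fourth is April 28.
At the standard offset (UTC+11:00), 00:00 UTC + 11h = 11:00 Peleth Station standard time.
The standard-time date in Peleth Station, 16 September 2017, is outside the daylight-saving period (22 September 2017 – 28 April 2018), so Peleth Station is on standard time, UTC+11:00.
00:00 UTC + 11h = 11:00 local.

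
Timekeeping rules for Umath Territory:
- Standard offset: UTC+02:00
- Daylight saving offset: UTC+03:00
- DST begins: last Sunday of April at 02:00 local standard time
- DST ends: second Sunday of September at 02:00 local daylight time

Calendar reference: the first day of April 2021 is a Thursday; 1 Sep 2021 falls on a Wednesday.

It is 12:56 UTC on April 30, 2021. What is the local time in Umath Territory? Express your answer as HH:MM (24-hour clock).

15:56

1 April 2021 is a Thursday, so Sundays fall on 4, 11, 18, 25; the last is April 25.
1 September 2021 is a Wednesday, so the first Sunday is September 5 and the second is September 12.
At the standard offset (UTC+02:00), 12:56 UTC + 2h = 14:56 Umath Territory standard time.
The standard-time date in Umath Territory, April 30, 2021, falls between 25 April and 12 September, so daylight saving is in effect and Umath Territory is at UTC+03:00.
12:56 UTC + 3h = 15:56 local.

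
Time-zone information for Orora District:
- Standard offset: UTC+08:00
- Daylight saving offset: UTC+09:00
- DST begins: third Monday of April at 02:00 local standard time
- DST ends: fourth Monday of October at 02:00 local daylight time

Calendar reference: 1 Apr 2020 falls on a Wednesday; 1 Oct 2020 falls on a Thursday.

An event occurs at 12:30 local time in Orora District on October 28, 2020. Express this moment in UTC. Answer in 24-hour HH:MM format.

04:30

1 April 2020 is a Wednesday, so the first Monday is April 6 and the third is April 20.
1 October 2020 is a Thursday, so the first Monday is October 5 and the fourth is October 26.
Daylight saving runs 20 April – 26 October; October 28, 2020 is outside that window, so Orora District is on standard time at UTC+08:00.
12:30 local − 8h = 04:30 UTC.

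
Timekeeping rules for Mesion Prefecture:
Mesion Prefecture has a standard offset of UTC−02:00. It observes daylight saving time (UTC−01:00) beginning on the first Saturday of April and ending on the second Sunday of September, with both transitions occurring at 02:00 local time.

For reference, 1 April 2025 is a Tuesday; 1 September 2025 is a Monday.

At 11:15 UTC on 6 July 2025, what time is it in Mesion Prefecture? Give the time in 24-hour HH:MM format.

10:15

1 April 2025 is a Tuesday, so the first Saturday is April 5.
1 September 2025 is a Monday, so the first Sunday is September 7 and the second is September 14.
At the standard offset (UTC−02:00), 11:15 UTC − 2h = 09:15 Mesion Prefecture standard time.
The standard-time date in Mesion Prefecture, 6 July 2025, lies within the daylight-saving period (5 April – 14 September), so Mesion Prefecture is on daylight time, UTC−01:00.
11:15 UTC − 1h = 10:15 local.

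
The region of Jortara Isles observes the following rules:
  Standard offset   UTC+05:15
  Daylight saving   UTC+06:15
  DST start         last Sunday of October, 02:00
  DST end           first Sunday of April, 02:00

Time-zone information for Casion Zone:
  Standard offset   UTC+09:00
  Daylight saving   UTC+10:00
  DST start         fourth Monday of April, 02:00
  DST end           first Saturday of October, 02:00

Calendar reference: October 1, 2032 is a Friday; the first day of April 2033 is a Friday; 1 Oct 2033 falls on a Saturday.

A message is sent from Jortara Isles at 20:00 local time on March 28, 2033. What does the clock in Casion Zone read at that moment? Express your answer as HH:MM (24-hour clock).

1 October 2032 is a Friday, so Sundays fall on 3, 10, 17, 24, 31; the last is October 31.
1 April 2033 is a Friday, so the first Sunday is April 3.
Daylight saving runs 31 October 2032 – 3 April 2033; March 28, 2033 is inside that window, so Jortara Isles is at UTC+06:15.
20:00 Jortara Isles − 6h15m = 13:45 UTC.
1 April 2033 is a Friday, so the first Monday is April 4 and the fourth is April 25.
1 October 2033 is a Saturday, so the first Saturday is October 1.
At the standard offset (UTC+09:00), 13:45 UTC + 9h = 22:45 Casion Zone standard time.
The standard-time date in Casion Zone, March 28, 2033, does not fall between 25 April and 1 October, so daylight saving is not in effect and Casion Zone is at UTC+09:00.
13:45 UTC + 9h = 22:45 Casion Zone.

22:45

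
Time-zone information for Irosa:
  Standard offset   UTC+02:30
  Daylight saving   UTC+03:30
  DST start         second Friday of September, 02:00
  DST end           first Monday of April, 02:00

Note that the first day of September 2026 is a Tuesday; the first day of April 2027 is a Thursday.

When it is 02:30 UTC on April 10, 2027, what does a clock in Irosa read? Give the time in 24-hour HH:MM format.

1 September 2026 is a Tuesday, so the first Friday is September 4 and the second is September 11.
1 April 2027 is a Thursday, so the first Monday is April 5.
At the standard offset (UTC+02:30), 02:30 UTC + 2h30m = 05:00 Irosa standard time.
The standard-time date in Irosa, April 10, 2027, is outside the daylight-saving period (11 September 2026 – 5 April 2027), so Irosa is on standard time, UTC+02:30.
02:30 UTC + 2h30m = 05:00 local.

05:00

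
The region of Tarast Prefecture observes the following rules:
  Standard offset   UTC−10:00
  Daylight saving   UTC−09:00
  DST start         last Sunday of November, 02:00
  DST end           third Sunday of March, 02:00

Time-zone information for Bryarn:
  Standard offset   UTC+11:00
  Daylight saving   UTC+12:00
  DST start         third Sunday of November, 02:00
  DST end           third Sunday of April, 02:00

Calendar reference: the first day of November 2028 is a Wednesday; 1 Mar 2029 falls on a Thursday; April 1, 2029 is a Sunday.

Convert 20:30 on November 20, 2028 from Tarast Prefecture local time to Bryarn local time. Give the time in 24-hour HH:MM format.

1 November 2028 is a Wednesday, so Sundays fall on 5, 12, 19, 26; the last is November 26.
1 March 2029 is a Thursday, so the first Sunday is March 4 and the third is March 18.
Daylight saving runs 26 November 2028 – 18 March 2029; November 20, 2028 is outside that window, so Tarast Prefecture is on standard time at UTC−10:00.
20:30 Tarast Prefecture + 10h = 06:30 UTC (rolling into the next day, 21 November 2028).
1 November 2028 is a Wednesday, so the first Sunday is November 5 and the third is November 19.
1 April 2029 is a Sunday, so the first Sunday is April 1 and the third is April 15.
At the standard offset (UTC+11:00), 06:30 UTC + 11h = 17:30 Bryarn standard time.
The standard-time date in Bryarn, November 21, 2028, lies within the daylight-saving period (19 November 2028 – 15 April 2029), so Bryarn is on daylight time, UTC+12:00.
06:30 UTC + 12h = 18:30 Bryarn.

18:30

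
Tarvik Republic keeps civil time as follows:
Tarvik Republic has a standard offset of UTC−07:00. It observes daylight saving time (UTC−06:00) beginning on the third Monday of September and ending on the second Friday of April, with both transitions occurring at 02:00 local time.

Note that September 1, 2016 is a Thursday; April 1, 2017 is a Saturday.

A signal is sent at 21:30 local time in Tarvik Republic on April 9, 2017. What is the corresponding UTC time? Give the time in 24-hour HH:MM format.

03:30

1 September 2016 is a Thursday, so the first Monday is September 5 and the third is September 19.
1 April 2017 is a Saturday, so the first Friday is April 7 and the second is April 14.
April 9, 2017 lies within the daylight-saving period (19 September 2016 – 14 April 2017), so Tarvik Republic is on daylight time, UTC−06:00.
21:30 local + 6h = 03:30 UTC (rolling into the next day, 10 April 2017).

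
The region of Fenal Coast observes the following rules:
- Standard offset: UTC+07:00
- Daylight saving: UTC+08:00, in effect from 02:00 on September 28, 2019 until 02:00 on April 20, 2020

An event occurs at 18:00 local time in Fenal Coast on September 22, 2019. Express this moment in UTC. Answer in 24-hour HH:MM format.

11:00

September 22, 2019 is outside the daylight-saving period (28 September 2019 – 20 April 2020), so Fenal Coast is on standard time, UTC+07:00.
18:00 local − 7h = 11:00 UTC.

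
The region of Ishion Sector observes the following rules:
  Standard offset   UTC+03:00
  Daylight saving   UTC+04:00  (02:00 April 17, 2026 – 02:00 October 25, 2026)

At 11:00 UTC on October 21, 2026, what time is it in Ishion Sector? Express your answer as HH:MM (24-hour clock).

15:00

At the standard offset (UTC+03:00), 11:00 UTC + 3h = 14:00 Ishion Sector standard time.
The standard-time date in Ishion Sector, October 21, 2026, falls between 17 April and 25 October, so daylight saving is in effect and Ishion Sector is at UTC+04:00.
11:00 UTC + 4h = 15:00 local.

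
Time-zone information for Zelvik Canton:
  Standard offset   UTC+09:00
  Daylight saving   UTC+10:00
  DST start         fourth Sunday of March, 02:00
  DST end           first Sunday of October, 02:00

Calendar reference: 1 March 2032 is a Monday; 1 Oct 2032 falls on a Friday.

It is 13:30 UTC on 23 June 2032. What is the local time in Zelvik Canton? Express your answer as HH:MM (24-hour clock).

1 March 2032 is a Monday, so the first Sunday is March 7 and the fourth is March 28.
1 October 2032 is a Friday, so the first Sunday is October 3.
At the standard offset (UTC+09:00), 13:30 UTC + 9h = 22:30 Zelvik Canton standard time.
The standard-time date in Zelvik Canton, 23 June 2032, lies within the daylight-saving period (28 March – 3 October), so Zelvik Canton is on daylight time, UTC+10:00.
13:30 UTC + 10h = 23:30 local.

23:30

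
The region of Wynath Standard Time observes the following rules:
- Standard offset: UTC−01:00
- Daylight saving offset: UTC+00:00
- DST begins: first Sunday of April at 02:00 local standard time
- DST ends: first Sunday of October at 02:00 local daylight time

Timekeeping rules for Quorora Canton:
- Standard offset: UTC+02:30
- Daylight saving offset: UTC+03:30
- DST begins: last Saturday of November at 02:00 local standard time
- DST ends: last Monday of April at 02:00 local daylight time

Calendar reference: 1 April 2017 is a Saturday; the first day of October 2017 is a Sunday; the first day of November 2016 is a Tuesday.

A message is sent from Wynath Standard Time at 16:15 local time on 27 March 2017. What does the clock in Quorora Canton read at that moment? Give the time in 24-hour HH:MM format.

1 April 2017 is a Saturday, so the first Sunday is April 2.
1 October 2017 is a Sunday, so the first Sunday is October 1.
Daylight saving runs 2 April – 1 October; 27 March 2017 is outside that window, so Wynath Standard Time is on standard time at UTC−01:00.
16:15 Wynath Standard Time + 1h = 17:15 UTC.
1 November 2016 is a Tuesday, so Saturdays fall on 5, 12, 19, 26; the last is November 26.
1 April 2017 is a Saturday, so Mondays fall on 3, 10, 17, 24; the last is April 24.
At the standard offset (UTC+02:30), 17:15 UTC + 2h30m = 19:45 Quorora Canton standard time.
The standard-time date in Quorora Canton, 27 March 2017, lies within the daylight-saving period (26 November 2016 – 24 April 2017), so Quorora Canton is on daylight time, UTC+03:30.
17:15 UTC + 3h30m = 20:45 Quorora Canton.

20:45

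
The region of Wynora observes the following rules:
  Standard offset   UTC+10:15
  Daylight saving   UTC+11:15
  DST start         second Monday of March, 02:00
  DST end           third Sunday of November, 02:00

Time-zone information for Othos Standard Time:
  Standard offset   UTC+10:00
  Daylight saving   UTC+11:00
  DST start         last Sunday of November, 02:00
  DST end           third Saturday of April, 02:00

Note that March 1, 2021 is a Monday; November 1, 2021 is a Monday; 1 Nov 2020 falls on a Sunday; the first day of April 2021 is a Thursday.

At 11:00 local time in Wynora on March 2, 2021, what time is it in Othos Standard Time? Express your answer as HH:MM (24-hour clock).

1 March 2021 is a Monday, so the first Monday is March 1 and the second is March 8.
1 November 2021 is a Monday, so the first Sunday is November 7 and the third is November 21.
March 2, 2021 does not fall between 8 March and 21 November, so daylight saving is not in effect and Wynora is at UTC+10:15.
11:00 Wynora − 10h15m = 00:45 UTC.
1 November 2020 is a Sunday, so Sundays fall on 1, 8, 15, 22, 29; the last is November 29.
1 April 2021 is a Thursday, so the first Saturday is April 3 and the third is April 17.
At the standard offset (UTC+10:00), 00:45 UTC + 10h = 10:45 Othos Standard Time standard time.
The standard-time date in Othos Standard Time, March 2, 2021, falls between 29 November 2020 and 17 April 2021, so daylight saving is in effect and Othos Standard Time is at UTC+11:00.
00:45 UTC + 11h = 11:45 Othos Standard Time.

11:45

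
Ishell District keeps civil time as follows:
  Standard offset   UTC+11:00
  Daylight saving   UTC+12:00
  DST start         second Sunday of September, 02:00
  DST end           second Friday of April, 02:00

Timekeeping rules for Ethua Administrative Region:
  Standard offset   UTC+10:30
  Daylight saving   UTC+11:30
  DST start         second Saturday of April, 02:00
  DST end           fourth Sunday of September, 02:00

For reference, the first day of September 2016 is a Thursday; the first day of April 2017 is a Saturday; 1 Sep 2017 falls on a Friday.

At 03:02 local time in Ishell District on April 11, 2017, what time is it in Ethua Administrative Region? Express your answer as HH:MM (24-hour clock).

1 September 2016 is a Thursday, so the first Sunday is September 4 and the second is September 11.
1 April 2017 is a Saturday, so the first Friday is April 7 and the second is April 14.
Daylight saving runs 11 September 2016 – 14 April 2017; April 11, 2017 is inside that window, so Ishell District is at UTC+12:00.
03:02 Ishell District − 12h = 15:02 UTC (rolling into the previous day, 10 April 2017).
1 April 2017 is a Saturday, so the first Saturday is April 1 and the second is April 8.
1 September 2017 is a Friday, so the first Sunday is September 3 and the fourth is September 24.
At the standard offset (UTC+10:30), 15:02 UTC + 10h30m = 01:32 Ethua Administrative Region standard time (rolling into the next day, 11 April 2017).
Daylight saving runs 8 April – 24 September; the standard-time date in Ethua Administrative Region, April 11, 2017, is inside that window, so Ethua Administrative Region is at UTC+11:30.
15:02 UTC + 11h30m = 02:32 Ethua Administrative Region (rolling into the next day, 11 April 2017).

02:32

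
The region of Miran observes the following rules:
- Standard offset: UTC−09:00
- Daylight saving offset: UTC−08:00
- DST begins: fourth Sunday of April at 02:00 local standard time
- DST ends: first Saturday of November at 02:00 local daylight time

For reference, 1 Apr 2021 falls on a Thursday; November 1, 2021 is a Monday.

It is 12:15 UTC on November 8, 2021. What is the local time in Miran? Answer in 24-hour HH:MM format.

1 April 2021 is a Thursday, so the first Sunday is April 4 and the fourth is April 25.
1 November 2021 is a Monday, so the first Saturday is November 6.
At the standard offset (UTC−09:00), 12:15 UTC − 9h = 03:15 Miran standard time.
The standard-time date in Miran, November 8, 2021, does not fall between 25 April and 6 November, so daylight saving is not in effect and Miran is at UTC−09:00.
12:15 UTC − 9h = 03:15 local.

03:15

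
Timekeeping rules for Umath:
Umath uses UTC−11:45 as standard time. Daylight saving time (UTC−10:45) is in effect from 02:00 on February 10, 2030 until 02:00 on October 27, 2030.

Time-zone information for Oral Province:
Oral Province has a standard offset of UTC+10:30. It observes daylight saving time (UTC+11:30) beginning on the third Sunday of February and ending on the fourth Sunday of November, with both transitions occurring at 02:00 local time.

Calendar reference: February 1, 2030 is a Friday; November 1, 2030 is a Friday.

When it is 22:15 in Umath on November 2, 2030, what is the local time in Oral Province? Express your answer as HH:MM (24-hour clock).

21:30

Daylight saving runs 10 February – 27 October; November 2, 2030 is outside that window, so Umath is on standard time at UTC−11:45.
22:15 Umath + 11h45m = 10:00 UTC (rolling into the next day, 3 November 2030).
1 February 2030 is a Friday, so the first Sunday is February 3 and the third is February 17.
1 November 2030 is a Friday, so the first Sunday is November 3 and the fourth is November 24.
At the standard offset (UTC+10:30), 10:00 UTC + 10h30m = 20:30 Oral Province standard time.
Daylight saving runs 17 February – 24 November; the standard-time date in Oral Province, November 3, 2030, is inside that window, so Oral Province is at UTC+11:30.
10:00 UTC + 11h30m = 21:30 Oral Province.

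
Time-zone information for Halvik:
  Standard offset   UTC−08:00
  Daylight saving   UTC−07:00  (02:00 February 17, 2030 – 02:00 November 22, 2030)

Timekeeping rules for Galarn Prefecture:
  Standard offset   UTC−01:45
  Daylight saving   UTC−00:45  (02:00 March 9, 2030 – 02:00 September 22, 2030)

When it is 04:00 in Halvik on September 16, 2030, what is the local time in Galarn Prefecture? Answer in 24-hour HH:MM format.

Daylight saving runs 17 February – 22 November; September 16, 2030 is inside that window, so Halvik is at UTC−07:00.
04:00 Halvik + 7h = 11:00 UTC.
At the standard offset (UTC−01:45), 11:00 UTC − 1h45m = 09:15 Galarn Prefecture standard time.
The standard-time date in Galarn Prefecture, September 16, 2030, lies within the daylight-saving period (9 March – 22 September), so Galarn Prefecture is on daylight time, UTC−00:45.
11:00 UTC − 0h45m = 10:15 Galarn Prefecture.

10:15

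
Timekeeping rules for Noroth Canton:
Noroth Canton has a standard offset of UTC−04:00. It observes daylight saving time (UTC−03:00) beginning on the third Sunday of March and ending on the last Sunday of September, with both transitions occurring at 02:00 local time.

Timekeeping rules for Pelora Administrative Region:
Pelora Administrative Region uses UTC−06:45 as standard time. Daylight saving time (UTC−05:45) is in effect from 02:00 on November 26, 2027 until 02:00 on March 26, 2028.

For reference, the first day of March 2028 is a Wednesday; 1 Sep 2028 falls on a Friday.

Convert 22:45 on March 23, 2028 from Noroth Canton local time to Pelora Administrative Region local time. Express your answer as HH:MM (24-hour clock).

1 March 2028 is a Wednesday, so the first Sunday is March 5 and the third is March 19.
1 September 2028 is a Friday, so Sundays fall on 3, 10, 17, 24; the last is September 24.
March 23, 2028 lies within the daylight-saving period (19 March – 24 September), so Noroth Canton is on daylight time, UTC−03:00.
22:45 Noroth Canton + 3h = 01:45 UTC (rolling into the next day, 24 March 2028).
At the standard offset (UTC−06:45), 01:45 UTC − 6h45m = 19:00 Pelora Administrative Region standard time (rolling into the previous day, 23 March 2028).
The standard-time date in Pelora Administrative Region, March 23, 2028, falls between 26 November 2027 and 26 March 2028, so daylight saving is in effect and Pelora Administrative Region is at UTC−05:45.
01:45 UTC − 5h45m = 20:00 Pelora Administrative Region (rolling into the previous day, 23 March 2028).

20:00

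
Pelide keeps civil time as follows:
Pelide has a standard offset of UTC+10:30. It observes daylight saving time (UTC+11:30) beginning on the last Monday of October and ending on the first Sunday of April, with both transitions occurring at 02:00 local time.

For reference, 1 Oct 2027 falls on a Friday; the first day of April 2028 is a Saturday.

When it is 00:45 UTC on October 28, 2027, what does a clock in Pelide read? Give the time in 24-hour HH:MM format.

1 October 2027 is a Friday, so Mondays fall on 4, 11, 18, 25; the last is October 25.
1 April 2028 is a Saturday, so the first Sunday is April 2.
At the standard offset (UTC+10:30), 00:45 UTC + 10h30m = 11:15 Pelide standard time.
Daylight saving runs 25 October 2027 – 2 April 2028; the standard-time date in Pelide, October 28, 2027, is inside that window, so Pelide is at UTC+11:30.
00:45 UTC + 11h30m = 12:15 local.

12:15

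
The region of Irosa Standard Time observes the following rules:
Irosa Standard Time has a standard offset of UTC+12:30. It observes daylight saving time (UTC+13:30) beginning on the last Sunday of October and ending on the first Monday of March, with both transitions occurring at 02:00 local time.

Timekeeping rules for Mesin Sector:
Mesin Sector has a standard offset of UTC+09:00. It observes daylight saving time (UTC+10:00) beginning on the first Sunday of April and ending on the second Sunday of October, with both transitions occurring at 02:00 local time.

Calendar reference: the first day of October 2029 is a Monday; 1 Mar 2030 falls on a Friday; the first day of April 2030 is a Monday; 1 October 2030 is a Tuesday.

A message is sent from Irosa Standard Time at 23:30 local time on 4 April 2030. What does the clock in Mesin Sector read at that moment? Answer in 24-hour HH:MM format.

1 October 2029 is a Monday, so Sundays fall on 7, 14, 21, 28; the last is October 28.
1 March 2030 is a Friday, so the first Monday is March 4.
4 April 2030 does not fall between 28 October 2029 and 4 March 2030, so daylight saving is not in effect and Irosa Standard Time is at UTC+12:30.
23:30 Irosa Standard Time − 12h30m = 11:00 UTC.
1 April 2030 is a Monday, so the first Sunday is April 7.
1 October 2030 is a Tuesday, so the first Sunday is October 6 and the second is October 13.
At the standard offset (UTC+09:00), 11:00 UTC + 9h = 20:00 Mesin Sector standard time.
The standard-time date in Mesin Sector, 4 April 2030, does not fall between 7 April and 13 October, so daylight saving is not in effect and Mesin Sector is at UTC+09:00.
11:00 UTC + 9h = 20:00 Mesin Sector.

20:00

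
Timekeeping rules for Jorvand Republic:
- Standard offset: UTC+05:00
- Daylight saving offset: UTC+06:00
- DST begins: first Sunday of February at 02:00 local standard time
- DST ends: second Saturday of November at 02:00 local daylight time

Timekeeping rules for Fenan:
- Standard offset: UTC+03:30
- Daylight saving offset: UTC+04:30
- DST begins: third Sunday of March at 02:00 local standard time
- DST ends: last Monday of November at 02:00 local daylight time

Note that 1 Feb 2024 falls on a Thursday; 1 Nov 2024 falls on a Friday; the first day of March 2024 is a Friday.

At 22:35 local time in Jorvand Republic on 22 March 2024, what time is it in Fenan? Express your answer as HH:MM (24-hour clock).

1 February 2024 is a Thursday, so the first Sunday is February 4.
1 November 2024 is a Friday, so the first Saturday is November 2 and the second is November 9.
22 March 2024 falls between 4 February and 9 November, so daylight saving is in effect and Jorvand Republic is at UTC+06:00.
22:35 Jorvand Republic − 6h = 16:35 UTC.
1 March 2024 is a Friday, so the first Sunday is March 3 and the third is March 17.
1 November 2024 is a Friday, so Mondays fall on 4, 11, 18, 25; the last is November 25.
At the standard offset (UTC+03:30), 16:35 UTC + 3h30m = 20:05 Fenan standard time.
Daylight saving runs 17 March – 25 November; the standard-time date in Fenan, 22 March 2024, is inside that window, so Fenan is at UTC+04:30.
16:35 UTC + 4h30m = 21:05 Fenan.

21:05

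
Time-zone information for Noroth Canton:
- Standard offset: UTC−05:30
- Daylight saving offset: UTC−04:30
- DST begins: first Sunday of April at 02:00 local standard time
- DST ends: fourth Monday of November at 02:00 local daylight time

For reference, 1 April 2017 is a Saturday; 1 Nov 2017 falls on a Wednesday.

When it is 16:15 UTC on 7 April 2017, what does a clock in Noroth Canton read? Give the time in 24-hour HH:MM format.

1 April 2017 is a Saturday, so the first Sunday is April 2.
1 November 2017 is a Wednesday, so the first Monday is November 6 and the fourth is November 27.
At the standard offset (UTC−05:30), 16:15 UTC − 5h30m = 10:45 Noroth Canton standard time.
The standard-time date in Noroth Canton, 7 April 2017, falls between 2 April and 27 November, so daylight saving is in effect and Noroth Canton is at UTC−04:30.
16:15 UTC − 4h30m = 11:45 local.

11:45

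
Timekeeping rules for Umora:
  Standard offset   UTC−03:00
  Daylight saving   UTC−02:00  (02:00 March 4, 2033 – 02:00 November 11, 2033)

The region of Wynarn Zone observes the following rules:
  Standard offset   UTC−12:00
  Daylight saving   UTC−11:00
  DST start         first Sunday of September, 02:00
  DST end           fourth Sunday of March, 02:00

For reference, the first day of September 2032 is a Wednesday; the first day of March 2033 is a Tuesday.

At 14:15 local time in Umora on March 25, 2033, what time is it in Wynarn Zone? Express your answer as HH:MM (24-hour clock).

March 25, 2033 falls between 4 March and 11 November, so daylight saving is in effect and Umora is at UTC−02:00.
14:15 Umora + 2h = 16:15 UTC.
1 September 2032 is a Wednesday, so the first Sunday is September 5.
1 March 2033 is a Tuesday, so the first Sunday is March 6 and the fourth is March 27.
At the standard offset (UTC−12:00), 16:15 UTC − 12h = 04:15 Wynarn Zone standard time.
The standard-time date in Wynarn Zone, March 25, 2033, lies within the daylight-saving period (5 September 2032 – 27 March 2033), so Wynarn Zone is on daylight time, UTC−11:00.
16:15 UTC − 11h = 05:15 Wynarn Zone.

05:15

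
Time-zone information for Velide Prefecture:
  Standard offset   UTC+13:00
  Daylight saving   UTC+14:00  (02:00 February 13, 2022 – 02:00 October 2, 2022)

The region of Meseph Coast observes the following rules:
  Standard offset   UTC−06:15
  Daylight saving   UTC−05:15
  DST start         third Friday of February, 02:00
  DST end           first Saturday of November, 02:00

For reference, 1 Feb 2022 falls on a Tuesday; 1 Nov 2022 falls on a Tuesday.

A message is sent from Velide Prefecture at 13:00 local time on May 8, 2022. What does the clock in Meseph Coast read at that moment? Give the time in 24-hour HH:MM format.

Daylight saving runs 13 February – 2 October; May 8, 2022 is inside that window, so Velide Prefecture is at UTC+14:00.
13:00 Velide Prefecture − 14h = 23:00 UTC (rolling into the previous day, 7 May 2022).
1 February 2022 is a Tuesday, so the first Friday is February 4 and the third is February 18.
1 November 2022 is a Tuesday, so the first Saturday is November 5.
At the standard offset (UTC−06:15), 23:00 UTC − 6h15m = 16:45 Meseph Coast standard time.
Daylight saving runs 18 February – 5 November; the standard-time date in Meseph Coast, May 7, 2022, is inside that window, so Meseph Coast is at UTC−05:15.
23:00 UTC − 5h15m = 17:45 Meseph Coast.

17:45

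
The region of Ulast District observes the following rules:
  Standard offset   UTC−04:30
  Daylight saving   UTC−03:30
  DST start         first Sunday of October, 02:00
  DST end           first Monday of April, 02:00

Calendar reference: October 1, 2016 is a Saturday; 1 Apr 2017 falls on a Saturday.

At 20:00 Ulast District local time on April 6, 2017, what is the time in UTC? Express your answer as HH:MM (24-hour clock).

00:30

1 October 2016 is a Saturday, so the first Sunday is October 2.
1 April 2017 is a Saturday, so the first Monday is April 3.
Daylight saving runs 2 October 2016 – 3 April 2017; April 6, 2017 is outside that window, so Ulast District is on standard time at UTC−04:30.
20:00 local + 4h30m = 00:30 UTC (rolling into the next day, 7 April 2017).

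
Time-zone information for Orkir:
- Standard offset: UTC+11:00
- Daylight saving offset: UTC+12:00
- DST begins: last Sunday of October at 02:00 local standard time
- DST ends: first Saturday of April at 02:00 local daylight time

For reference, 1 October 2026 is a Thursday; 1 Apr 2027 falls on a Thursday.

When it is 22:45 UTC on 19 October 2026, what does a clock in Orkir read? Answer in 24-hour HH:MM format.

1 October 2026 is a Thursday, so Sundays fall on 4, 11, 18, 25; the last is October 25.
1 April 2027 is a Thursday, so the first Saturday is April 3.
At the standard offset (UTC+11:00), 22:45 UTC + 11h = 09:45 Orkir standard time (rolling into the next day, 20 October 2026).
The standard-time date in Orkir, 20 October 2026, is outside the daylight-saving period (25 October 2026 – 3 April 2027), so Orkir is on standard time, UTC+11:00.
22:45 UTC + 11h = 09:45 local (rolling into the next day, 20 October 2026).

09:45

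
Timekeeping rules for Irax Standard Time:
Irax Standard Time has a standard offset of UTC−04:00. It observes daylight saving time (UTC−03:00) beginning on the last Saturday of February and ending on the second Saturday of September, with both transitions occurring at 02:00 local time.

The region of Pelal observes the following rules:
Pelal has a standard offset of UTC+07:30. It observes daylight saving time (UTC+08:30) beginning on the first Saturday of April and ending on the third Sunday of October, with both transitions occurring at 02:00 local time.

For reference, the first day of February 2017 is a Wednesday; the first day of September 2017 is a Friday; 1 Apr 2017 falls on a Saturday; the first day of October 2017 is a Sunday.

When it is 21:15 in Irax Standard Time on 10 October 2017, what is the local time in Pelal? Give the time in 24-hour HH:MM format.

09:45

1 February 2017 is a Wednesday, so Saturdays fall on 4, 11, 18, 25; the last is February 25.
1 September 2017 is a Friday, so the first Saturday is September 2 and the second is September 9.
10 October 2017 does not fall between 25 February and 9 September, so daylight saving is not in effect and Irax Standard Time is at UTC−04:00.
21:15 Irax Standard Time + 4h = 01:15 UTC (rolling into the next day, 11 October 2017).
1 April 2017 is a Saturday, so the first Saturday is April 1.
1 October 2017 is a Sunday, so the first Sunday is October 1 and the third is October 15.
At the standard offset (UTC+07:30), 01:15 UTC + 7h30m = 08:45 Pelal standard time.
The standard-time date in Pelal, 11 October 2017, falls between 1 April and 15 October, so daylight saving is in effect and Pelal is at UTC+08:30.
01:15 UTC + 8h30m = 09:45 Pelal.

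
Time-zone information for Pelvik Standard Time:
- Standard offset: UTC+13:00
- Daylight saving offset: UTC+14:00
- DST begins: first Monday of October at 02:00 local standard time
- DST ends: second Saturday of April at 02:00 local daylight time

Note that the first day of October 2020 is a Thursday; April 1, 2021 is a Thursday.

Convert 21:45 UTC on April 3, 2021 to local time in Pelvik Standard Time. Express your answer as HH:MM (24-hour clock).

1 October 2020 is a Thursday, so the first Monday is October 5.
1 April 2021 is a Thursday, so the first Saturday is April 3 and the second is April 10.
At the standard offset (UTC+13:00), 21:45 UTC + 13h = 10:45 Pelvik Standard Time standard time (rolling into the next day, 4 April 2021).
The standard-time date in Pelvik Standard Time, April 4, 2021, lies within the daylight-saving period (5 October 2020 – 10 April 2021), so Pelvik Standard Time is on daylight time, UTC+14:00.
21:45 UTC + 14h = 11:45 local (rolling into the next day, 4 April 2021).

11:45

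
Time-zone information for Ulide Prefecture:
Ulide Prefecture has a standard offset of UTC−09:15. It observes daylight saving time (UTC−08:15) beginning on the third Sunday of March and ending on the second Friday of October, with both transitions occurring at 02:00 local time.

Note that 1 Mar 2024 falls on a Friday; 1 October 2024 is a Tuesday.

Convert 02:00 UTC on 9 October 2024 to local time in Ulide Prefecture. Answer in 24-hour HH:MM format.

1 March 2024 is a Friday, so the first Sunday is March 3 and the third is March 17.
1 October 2024 is a Tuesday, so the first Friday is October 4 and the second is October 11.
At the standard offset (UTC−09:15), 02:00 UTC − 9h15m = 16:45 Ulide Prefecture standard time (rolling into the previous day, 8 October 2024).
The standard-time date in Ulide Prefecture, 8 October 2024, lies within the daylight-saving period (17 March – 11 October), so Ulide Prefecture is on daylight time, UTC−08:15.
02:00 UTC − 8h15m = 17:45 local (rolling into the previous day, 8 October 2024).

17:45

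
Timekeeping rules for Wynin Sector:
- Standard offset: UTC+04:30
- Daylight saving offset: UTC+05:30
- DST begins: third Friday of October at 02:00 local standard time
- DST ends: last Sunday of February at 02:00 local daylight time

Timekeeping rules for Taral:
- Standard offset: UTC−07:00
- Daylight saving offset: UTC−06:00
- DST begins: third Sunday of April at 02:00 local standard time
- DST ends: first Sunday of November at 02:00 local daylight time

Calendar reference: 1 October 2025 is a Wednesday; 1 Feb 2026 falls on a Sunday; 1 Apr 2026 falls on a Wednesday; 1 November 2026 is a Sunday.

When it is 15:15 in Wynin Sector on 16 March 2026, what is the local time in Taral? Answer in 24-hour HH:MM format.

03:45

1 October 2025 is a Wednesday, so the first Friday is October 3 and the third is October 17.
1 February 2026 is a Sunday, so Sundays fall on 1, 8, 15, 22; the last is February 22.
16 March 2026 does not fall between 17 October 2025 and 22 February 2026, so daylight saving is not in effect and Wynin Sector is at UTC+04:30.
15:15 Wynin Sector − 4h30m = 10:45 UTC.
1 April 2026 is a Wednesday, so the first Sunday is April 5 and the third is April 19.
1 November 2026 is a Sunday, so the first Sunday is November 1.
At the standard offset (UTC−07:00), 10:45 UTC − 7h = 03:45 Taral standard time.
The standard-time date in Taral, 16 March 2026, is outside the daylight-saving period (19 April – 1 November), so Taral is on standard time, UTC−07:00.
10:45 UTC − 7h = 03:45 Taral.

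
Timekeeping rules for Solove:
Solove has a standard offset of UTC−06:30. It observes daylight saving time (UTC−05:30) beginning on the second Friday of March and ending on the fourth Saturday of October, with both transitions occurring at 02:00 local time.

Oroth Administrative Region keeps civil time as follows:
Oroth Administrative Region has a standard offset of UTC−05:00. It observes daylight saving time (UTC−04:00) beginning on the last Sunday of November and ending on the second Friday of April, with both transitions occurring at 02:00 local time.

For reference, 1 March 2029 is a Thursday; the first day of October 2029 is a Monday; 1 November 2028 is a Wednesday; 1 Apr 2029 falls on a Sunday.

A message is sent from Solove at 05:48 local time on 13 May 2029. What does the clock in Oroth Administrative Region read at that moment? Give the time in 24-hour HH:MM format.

1 March 2029 is a Thursday, so the first Friday is March 2 and the second is March 9.
1 October 2029 is a Monday, so the first Saturday is October 6 and the fourth is October 27.
13 May 2029 falls between 9 March and 27 October, so daylight saving is in effect and Solove is at UTC−05:30.
05:48 Solove + 5h30m = 11:18 UTC.
1 November 2028 is a Wednesday, so Sundays fall on 5, 12, 19, 26; the last is November 26.
1 April 2029 is a Sunday, so the first Friday is April 6 and the second is April 13.
At the standard offset (UTC−05:00), 11:18 UTC − 5h = 06:18 Oroth Administrative Region standard time.
The standard-time date in Oroth Administrative Region, 13 May 2029, is outside the daylight-saving period (26 November 2028 – 13 April 2029), so Oroth Administrative Region is on standard time, UTC−05:00.
11:18 UTC − 5h = 06:18 Oroth Administrative Region.

06:18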